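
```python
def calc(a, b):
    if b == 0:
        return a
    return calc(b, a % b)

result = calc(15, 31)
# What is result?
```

calc(15, 31) -> calc(31, 15) -> calc(15, 1) -> calc(1, 0) -> 1

Answer: 1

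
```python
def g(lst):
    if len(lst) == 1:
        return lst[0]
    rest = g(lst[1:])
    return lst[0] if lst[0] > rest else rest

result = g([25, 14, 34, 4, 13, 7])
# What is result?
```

Recursive max over [25, 14, 34, 4, 13, 7] = 34

Answer: 34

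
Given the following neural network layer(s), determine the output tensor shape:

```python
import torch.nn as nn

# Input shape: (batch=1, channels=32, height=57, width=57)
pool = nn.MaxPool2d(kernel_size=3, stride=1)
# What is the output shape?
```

Input: (1, 32, 57, 57) -> Output: (1, 32, 55, 55)

Answer: (1, 32, 55, 55)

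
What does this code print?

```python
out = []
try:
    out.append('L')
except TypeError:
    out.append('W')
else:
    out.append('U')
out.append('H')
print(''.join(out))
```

Execution trace: 'L' (try body, no exception) → 'U' (else) → 'H' (after the try/except). Output: LUH

Answer: LUH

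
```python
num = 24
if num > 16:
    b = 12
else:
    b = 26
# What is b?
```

Trace:
`num = 24` → num = 24
`if num > 16: ...` → num > 16 is True → b = 12
So b = 12

Answer: 12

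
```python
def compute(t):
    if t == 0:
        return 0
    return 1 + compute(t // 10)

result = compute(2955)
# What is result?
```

Count of digits of 2955: 4

Answer: 4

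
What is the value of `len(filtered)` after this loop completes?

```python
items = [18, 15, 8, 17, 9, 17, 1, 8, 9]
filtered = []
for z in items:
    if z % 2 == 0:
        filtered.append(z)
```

Count even numbers in [18, 15, 8, 17, 9, 17, 1, 8, 9]
`filtered` takes the values: [] → [18] → [18, 8] → [18, 8, 8]
So `len(filtered)` = 3

Answer: 3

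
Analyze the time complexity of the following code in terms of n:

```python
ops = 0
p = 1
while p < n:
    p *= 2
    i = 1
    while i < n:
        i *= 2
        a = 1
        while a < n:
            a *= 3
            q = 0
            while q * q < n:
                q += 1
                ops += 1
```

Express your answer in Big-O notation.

Each loop level contributes: log n × log n × log n × √n. Multiplying the contributions gives O(√n log^3 n).

Answer: O(√n log^3 n)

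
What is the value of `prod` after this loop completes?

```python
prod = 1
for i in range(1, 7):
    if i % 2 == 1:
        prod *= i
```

Product of odd numbers 1 to 6
`prod` takes the values: 1 → 3 → 15

Answer: 15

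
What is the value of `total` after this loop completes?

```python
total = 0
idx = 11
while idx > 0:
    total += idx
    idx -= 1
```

Sum 11 down to 1
`total` takes the values: 0 → 11 → 21 → 30 → 38 → 45 → 51 → 56 → 60 → 63 → 65 → 66

Answer: 66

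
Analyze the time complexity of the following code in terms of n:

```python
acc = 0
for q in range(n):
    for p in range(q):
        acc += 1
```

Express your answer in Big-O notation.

Each loop level contributes: n × n. Multiplying the contributions gives O(n^2).

Answer: O(n^2)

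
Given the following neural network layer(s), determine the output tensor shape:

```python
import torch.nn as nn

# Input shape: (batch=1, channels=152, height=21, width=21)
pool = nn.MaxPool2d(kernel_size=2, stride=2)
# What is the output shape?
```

Input: (1, 152, 21, 21) -> Output: (1, 152, 10, 10)

Answer: (1, 152, 10, 10)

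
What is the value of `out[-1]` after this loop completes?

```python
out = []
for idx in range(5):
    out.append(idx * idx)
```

Last element of squares 0 to 4
`out` takes the values: [] → [0] → [0, 1] → [0, 1, 4] → [0, 1, 4, 9] → [0, 1, 4, 9, 16]
So `out[-1]` = 16

Answer: 16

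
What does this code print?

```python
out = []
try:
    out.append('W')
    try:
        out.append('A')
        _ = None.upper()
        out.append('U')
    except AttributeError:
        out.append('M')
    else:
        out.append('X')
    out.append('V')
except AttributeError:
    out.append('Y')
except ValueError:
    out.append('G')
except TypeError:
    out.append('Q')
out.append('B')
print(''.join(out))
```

Execution trace: 'W' (try body) → 'A' (inner try body) → 'M' (inner except AttributeError) → 'V' (try body, no exception) → 'B' (after the try/except). Output: WAMVB

Answer: WAMVB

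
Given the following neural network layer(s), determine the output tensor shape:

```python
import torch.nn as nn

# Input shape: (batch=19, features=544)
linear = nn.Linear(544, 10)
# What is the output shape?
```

Input: (19, 544) -> Output: (19, 10)

Answer: (19, 10)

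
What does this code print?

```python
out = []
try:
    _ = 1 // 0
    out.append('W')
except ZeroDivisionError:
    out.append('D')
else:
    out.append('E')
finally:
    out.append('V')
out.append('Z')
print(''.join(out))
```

Execution trace: 'D' (except ZeroDivisionError) → 'V' (finally) → 'Z' (after the try/except). Output: DVZ

Answer: DVZ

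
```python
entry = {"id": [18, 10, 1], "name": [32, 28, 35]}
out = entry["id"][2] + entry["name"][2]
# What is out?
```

Trace:
`entry = {"id": [18, 10, 1], "name": [32, 28, 35]}` → entry = {'id': [18, 10, 1], 'name': [32, 28, 35]}
`out = entry["id"][2] + entry["name"][2]` → out = 36
So out = 36

Answer: 36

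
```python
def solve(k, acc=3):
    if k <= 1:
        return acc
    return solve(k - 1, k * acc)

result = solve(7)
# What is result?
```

Accumulator trace (n, acc): (7, 3) -> (6, 21) -> (5, 126) -> (4, 630) -> (3, 2520) -> (2, 7560) -> (1, 15120) -> return 15120

Answer: 15120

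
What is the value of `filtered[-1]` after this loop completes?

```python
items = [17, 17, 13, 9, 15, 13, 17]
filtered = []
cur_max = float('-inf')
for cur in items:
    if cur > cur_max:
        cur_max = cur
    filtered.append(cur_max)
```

Running max ends at 17
`filtered` takes the values: [] → [17] → [17, 17] → [17, 17, 17] → [17, 17, 17, 17] → [17, 17, 17, 17, 17] → [17, 17, 17, 17, 17, 17] → [17, 17, 17, 17, 17, 17, 17]
So `filtered[-1]` = 17

Answer: 17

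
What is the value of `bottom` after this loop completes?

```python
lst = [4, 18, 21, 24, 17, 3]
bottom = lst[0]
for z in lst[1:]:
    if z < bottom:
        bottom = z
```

Minimum of [4, 18, 21, 24, 17, 3]
`bottom` takes the values: 4 → 3

Answer: 3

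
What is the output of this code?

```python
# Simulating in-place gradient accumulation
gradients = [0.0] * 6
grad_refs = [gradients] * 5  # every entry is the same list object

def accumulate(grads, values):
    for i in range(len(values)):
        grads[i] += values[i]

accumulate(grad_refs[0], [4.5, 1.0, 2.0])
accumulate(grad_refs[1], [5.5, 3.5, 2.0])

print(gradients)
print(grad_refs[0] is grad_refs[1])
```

Key concept: gradient accumulation aliasing.
Step by step:
`gradients = [0.0] * 6` → gradients = [0.0, 0.0, 0.0, 0.0, 0.0, 0.0]
`grad_refs = [gradients] * 5` → grad_refs = [[0.0, 0.0, 0.0, 0.0, 0.0, 0.0], [0.0, 0.0, 0.0, 0.0, 0.0, 0.0], [0.0, 0.0, 0.0, 0.0, 0.0, 0.0], [0.0, 0.0, 0.0, 0.0, 0.0, 0.0], [0.0, 0.0, 0.0, 0.0, 0.0, 0.0]]
`accumulate(grad_refs[0], [4.5, 1.0, 2.0])` → gradients = [4.5, 1.0, 2.0, 0.0, 0.0, 0.0]; grad_refs = [[4.5, 1.0, 2.0, 0.0, 0.0, 0.0], [4.5, 1.0, 2.0, 0.0, 0.0, 0.0], [4.5, 1.0, 2.0, 0.0, 0.0, 0.0], [4.5, 1.0, 2.0, 0.0, 0.0, 0.0], [4.5, 1.0, 2.0, 0.0, 0.0, 0.0]]
`accumulate(grad_refs[1], [5.5, 3.5, 2.0])` → gradients = [10.0, 4.5, 4.0, 0.0, 0.0, 0.0]; grad_refs = [[10.0, 4.5, 4.0, 0.0, 0.0, 0.0], [10.0, 4.5, 4.0, 0.0, 0.0, 0.0], [10.0, 4.5, 4.0, 0.0, 0.0, 0.0], [10.0, 4.5, 4.0, 0.0, 0.0, 0.0], [10.0, 4.5, 4.0, 0.0, 0.0, 0.0]]
`print(gradients)` → prints [10.0, 4.5, 4.0, 0.0, 0.0, 0.0]
`print(grad_refs[0] is grad_refs[1])` → prints True

Answer:
[10.0, 4.5, 4.0, 0.0, 0.0, 0.0]
True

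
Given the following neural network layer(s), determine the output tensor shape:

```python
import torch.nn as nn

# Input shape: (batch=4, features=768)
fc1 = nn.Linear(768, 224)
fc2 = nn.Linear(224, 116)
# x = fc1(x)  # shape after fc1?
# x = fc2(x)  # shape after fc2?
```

Input: (4, 768) -> after fc1: (4, 224) -> Output: (4, 116)

Answer: (4, 116)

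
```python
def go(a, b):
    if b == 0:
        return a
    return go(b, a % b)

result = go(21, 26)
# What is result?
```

go(21, 26) -> go(26, 21) -> go(21, 5) -> go(5, 1) -> go(1, 0) -> 1

Answer: 1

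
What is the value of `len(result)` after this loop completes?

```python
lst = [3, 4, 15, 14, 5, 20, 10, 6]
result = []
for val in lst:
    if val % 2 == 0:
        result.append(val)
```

Count even numbers in [3, 4, 15, 14, 5, 20, 10, 6]
`result` takes the values: [] → [4] → [4, 14] → [4, 14, 20] → [4, 14, 20, 10] → [4, 14, 20, 10, 6]
So `len(result)` = 5

Answer: 5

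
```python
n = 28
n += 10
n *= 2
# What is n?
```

Trace:
`n = 28` → n = 28
`n += 10` → n = 38
`n *= 2` → n = 76
So n = 76

Answer: 76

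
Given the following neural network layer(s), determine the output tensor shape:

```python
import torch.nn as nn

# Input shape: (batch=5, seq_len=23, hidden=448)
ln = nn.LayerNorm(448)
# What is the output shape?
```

Input: (5, 23, 448) -> Output: (5, 23, 448)

Answer: (5, 23, 448)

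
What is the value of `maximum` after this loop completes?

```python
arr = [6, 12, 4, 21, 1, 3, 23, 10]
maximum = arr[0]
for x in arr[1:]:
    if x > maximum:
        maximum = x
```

Maximum of [6, 12, 4, 21, 1, 3, 23, 10]
`maximum` takes the values: 6 → 12 → 21 → 23

Answer: 23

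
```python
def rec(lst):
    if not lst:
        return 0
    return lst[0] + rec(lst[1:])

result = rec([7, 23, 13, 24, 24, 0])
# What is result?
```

7 + 23 + 13 + 24 + 24 + 0 + 0 = 91

Answer: 91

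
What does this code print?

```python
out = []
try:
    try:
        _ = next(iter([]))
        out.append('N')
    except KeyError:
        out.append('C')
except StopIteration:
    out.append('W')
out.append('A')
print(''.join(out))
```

Execution trace: 'W' (outer except StopIteration) → 'A' (after the try/except). Output: WA

Answer: WA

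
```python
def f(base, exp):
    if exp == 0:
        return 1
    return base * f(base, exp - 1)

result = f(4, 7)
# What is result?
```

f(4, 7) = 4 * 4 * 4 * 4 * 4 * 4 * 4 = 16384

Answer: 16384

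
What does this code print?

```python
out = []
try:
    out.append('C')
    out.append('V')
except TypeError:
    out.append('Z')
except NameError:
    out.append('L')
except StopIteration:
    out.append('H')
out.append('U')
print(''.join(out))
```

Execution trace: 'C' (try body) → 'V' (try body, no exception) → 'U' (after the try/except). Output: CVU

Answer: CVU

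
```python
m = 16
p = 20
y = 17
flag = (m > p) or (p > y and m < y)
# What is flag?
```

Trace:
`m = 16` → m = 16
`p = 20` → p = 20
`y = 17` → y = 17
`flag = (m > p) or (p > y and m < y)` → flag = True
So flag = True

Answer: True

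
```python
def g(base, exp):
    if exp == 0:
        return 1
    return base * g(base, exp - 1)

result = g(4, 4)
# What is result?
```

g(4, 4) = 4 * 4 * 4 * 4 = 256

Answer: 256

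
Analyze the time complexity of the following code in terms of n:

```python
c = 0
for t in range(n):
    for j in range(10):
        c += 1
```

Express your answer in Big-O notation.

Each loop level contributes: n × 1. Multiplying the contributions gives O(n).

Answer: O(n)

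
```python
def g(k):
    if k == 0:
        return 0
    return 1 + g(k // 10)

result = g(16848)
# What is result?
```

Count of digits of 16848: 5

Answer: 5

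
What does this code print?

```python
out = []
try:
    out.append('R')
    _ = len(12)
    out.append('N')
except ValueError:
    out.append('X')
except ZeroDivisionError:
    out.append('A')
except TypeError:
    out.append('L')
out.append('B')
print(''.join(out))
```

Execution trace: 'R' (try body) → 'L' (except TypeError) → 'B' (after the try/except). Output: RLB

Answer: RLB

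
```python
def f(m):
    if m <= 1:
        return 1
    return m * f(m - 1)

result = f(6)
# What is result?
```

f(6) = 6 * 5 * 4 * 3 * 2 * 1 = 720

Answer: 720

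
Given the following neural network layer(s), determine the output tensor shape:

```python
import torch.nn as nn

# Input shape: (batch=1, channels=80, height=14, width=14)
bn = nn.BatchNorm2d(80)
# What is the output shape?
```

Input: (1, 80, 14, 14) -> Output: (1, 80, 14, 14)

Answer: (1, 80, 14, 14)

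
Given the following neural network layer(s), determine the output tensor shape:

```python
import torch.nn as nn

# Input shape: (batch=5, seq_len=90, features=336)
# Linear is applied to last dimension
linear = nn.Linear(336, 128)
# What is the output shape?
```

Input: (5, 90, 336) -> Output: (5, 90, 128)

Answer: (5, 90, 128)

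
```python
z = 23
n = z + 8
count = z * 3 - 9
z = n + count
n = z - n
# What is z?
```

Trace:
`z = 23` → z = 23
`n = z + 8` → n = 31
`count = z * 3 - 9` → count = 60
`z = n + count` → z = 91
`n = z - n` → n = 60
So z = 91

Answer: 91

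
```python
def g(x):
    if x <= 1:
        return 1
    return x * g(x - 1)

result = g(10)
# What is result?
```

g(10) = 10 * 9 * 8 * 7 * 6 * 5 * 4 * 3 * 2 * 1 = 3628800

Answer: 3628800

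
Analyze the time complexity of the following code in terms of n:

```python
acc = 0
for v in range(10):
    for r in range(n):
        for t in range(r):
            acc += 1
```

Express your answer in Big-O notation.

Each loop level contributes: 1 × n × n. Multiplying the contributions gives O(n^2).

Answer: O(n^2)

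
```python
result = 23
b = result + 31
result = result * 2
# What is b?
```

Trace:
`result = 23` → result = 23
`b = result + 31` → b = 54
`result = result * 2` → result = 46
So b = 54

Answer: 54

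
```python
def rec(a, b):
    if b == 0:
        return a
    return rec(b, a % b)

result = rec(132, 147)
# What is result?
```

rec(132, 147) -> rec(147, 132) -> rec(132, 15) -> rec(15, 12) -> rec(12, 3) -> rec(3, 0) -> 3

Answer: 3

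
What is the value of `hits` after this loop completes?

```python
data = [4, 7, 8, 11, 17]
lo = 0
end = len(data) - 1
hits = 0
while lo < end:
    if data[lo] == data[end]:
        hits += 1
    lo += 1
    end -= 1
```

Count matching pairs from ends
`hits` takes the values: 0

Answer: 0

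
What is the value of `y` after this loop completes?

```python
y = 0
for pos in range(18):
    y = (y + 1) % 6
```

Increment mod 6, 18 times = 0
`y` takes the values: 0 → 1 → 2 → 3 → 4 → 5 → 0 → 1 → 2 → 3 → 4 → 5 → 0 → 1 → 2 → 3 → 4 → 5 → 0

Answer: 0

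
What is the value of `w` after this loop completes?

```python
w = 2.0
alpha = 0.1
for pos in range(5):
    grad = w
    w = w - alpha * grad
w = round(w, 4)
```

Gradient descent: w = 2.0 * (1 - 0.1)^5
`w` takes the values: 2.0 → 1.8 → 1.62 → 1.458 → 1.3122 → 1.18098 → 1.181

Answer: 1.181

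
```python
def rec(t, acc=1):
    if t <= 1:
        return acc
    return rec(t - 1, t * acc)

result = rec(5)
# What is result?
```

Accumulator trace (n, acc): (5, 1) -> (4, 5) -> (3, 20) -> (2, 60) -> (1, 120) -> return 120

Answer: 120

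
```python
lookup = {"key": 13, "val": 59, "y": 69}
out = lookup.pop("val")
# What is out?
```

Trace:
`lookup = {"key": 13, "val": 59, "y": 69}` → lookup = {'key': 13, 'val': 59, 'y': 69}
`out = lookup.pop("val")` → lookup = {'key': 13, 'y': 69}; out = 59
So out = 59

Answer: 59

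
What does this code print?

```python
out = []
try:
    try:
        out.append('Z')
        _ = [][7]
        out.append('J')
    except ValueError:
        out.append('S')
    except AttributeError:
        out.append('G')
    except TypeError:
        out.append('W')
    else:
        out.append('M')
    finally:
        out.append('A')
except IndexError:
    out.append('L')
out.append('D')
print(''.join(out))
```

Execution trace: 'Z' (try body) → 'A' (finally) → 'L' (outer except IndexError) → 'D' (after the try/except). Output: ZALD

Answer: ZALD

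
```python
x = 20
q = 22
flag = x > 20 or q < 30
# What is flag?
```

Trace:
`x = 20` → x = 20
`q = 22` → q = 22
`flag = x > 20 or q < 30` → flag = True
So flag = True

Answer: True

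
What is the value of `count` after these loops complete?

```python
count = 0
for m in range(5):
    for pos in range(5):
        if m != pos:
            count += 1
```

5² - 5 (exclude diagonal)
`count` takes the values: 0 → 1 → 2 → 3 → 4 → 5 → 6 → 7 → 8 → 9 → 10 → 11 → 12 → 13 → 14 → 15 → 16 → 17 → 18 → 19 → 20

Answer: 20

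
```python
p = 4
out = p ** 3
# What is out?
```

Trace:
`p = 4` → p = 4
`out = p ** 3` → out = 64
So out = 64

Answer: 64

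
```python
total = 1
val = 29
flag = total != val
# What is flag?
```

Trace:
`total = 1` → total = 1
`val = 29` → val = 29
`flag = total != val` → flag = True
So flag = True

Answer: True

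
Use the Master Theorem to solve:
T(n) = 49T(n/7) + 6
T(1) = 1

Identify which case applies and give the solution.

a=49, b=7, f(n)=6. log_7(49) = 2. Since c=0 < 2, Case 1 applies: T(n) = Θ(n^log_b(a)) = O(n^2).

Answer: O(n^2) - Case 1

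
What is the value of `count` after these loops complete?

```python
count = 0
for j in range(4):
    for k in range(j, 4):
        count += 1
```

Upper triangle: 4 + 3 + ... + 1
`count` takes the values: 0 → 1 → 2 → 3 → 4 → 5 → 6 → 7 → 8 → 9 → 10

Answer: 10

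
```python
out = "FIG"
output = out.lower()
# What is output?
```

Trace:
`out = "FIG"` → out = 'FIG'
`output = out.lower()` → output = 'fig'
So output = 'fig'

Answer: 'fig'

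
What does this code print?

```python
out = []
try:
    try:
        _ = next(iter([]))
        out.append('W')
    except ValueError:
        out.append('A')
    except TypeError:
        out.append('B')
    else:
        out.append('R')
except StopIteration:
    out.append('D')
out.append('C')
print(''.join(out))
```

Execution trace: 'D' (outer except StopIteration) → 'C' (after the try/except). Output: DC

Answer: DC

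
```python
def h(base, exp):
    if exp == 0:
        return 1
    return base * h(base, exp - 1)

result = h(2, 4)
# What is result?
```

h(2, 4) = 2 * 2 * 2 * 2 = 16

Answer: 16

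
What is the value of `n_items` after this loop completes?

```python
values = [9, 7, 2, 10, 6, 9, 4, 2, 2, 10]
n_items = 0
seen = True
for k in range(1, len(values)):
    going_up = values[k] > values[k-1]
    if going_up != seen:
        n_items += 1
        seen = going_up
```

Count direction changes in [9, 7, 2, 10, 6, 9, 4, 2, 2, 10]
`n_items` takes the values: 0 → 1 → 2 → 3 → 4 → 5 → 6

Answer: 6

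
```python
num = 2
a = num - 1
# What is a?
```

Trace:
`num = 2` → num = 2
`a = num - 1` → a = 1
So a = 1

Answer: 1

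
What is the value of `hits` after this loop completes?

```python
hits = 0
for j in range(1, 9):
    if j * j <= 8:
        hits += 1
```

Count numbers where j² ≤ 8
`hits` takes the values: 0 → 1 → 2

Answer: 2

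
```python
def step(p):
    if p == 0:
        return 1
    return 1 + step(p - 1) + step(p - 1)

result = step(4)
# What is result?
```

step(p) = 1 + 2·step(p-1), step(0)=1. Closed form: (1+1)·2^4 - 1 = 31.

Answer: 31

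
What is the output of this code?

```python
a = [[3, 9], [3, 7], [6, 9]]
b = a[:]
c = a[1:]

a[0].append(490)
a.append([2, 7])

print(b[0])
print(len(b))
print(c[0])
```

Key concept: slice with nested mutation.
Step by step:
`a = [[3, 9], [3, 7], [6, 9]]` → a = [[3, 9], [3, 7], [6, 9]]
`b = a[:]` → b = [[3, 9], [3, 7], [6, 9]]
`c = a[1:]` → c = [[3, 7], [6, 9]]
`a[0].append(490)` → a = [[3, 9, 490], [3, 7], [6, 9]]; b = [[3, 9, 490], [3, 7], [6, 9]]
`a.append([2, 7])` → a = [[3, 9, 490], [3, 7], [6, 9], [2, 7]]
`print(b[0])` → prints [3, 9, 490]
`print(len(b))` → prints 3
`print(c[0])` → prints [3, 7]

Answer:
[3, 9, 490]
3
[3, 7]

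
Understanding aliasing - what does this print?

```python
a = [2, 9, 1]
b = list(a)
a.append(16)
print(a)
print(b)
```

Key concept: list() constructor creates copy.
Step by step:
`a = [2, 9, 1]` → a = [2, 9, 1]
`b = list(a)` → b = [2, 9, 1]
`a.append(16)` → a = [2, 9, 1, 16]
`print(a)` → prints [2, 9, 1, 16]
`print(b)` → prints [2, 9, 1]

Answer:
[2, 9, 1, 16]
[2, 9, 1]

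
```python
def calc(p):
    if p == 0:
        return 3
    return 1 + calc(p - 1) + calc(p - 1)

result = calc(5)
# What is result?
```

calc(p) = 1 + 2·calc(p-1), calc(0)=3. Closed form: (3+1)·2^5 - 1 = 127.

Answer: 127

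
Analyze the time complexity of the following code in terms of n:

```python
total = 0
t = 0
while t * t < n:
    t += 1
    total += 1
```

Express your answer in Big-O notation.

Each loop level contributes: √n. Multiplying the contributions gives O(√n).

Answer: O(√n)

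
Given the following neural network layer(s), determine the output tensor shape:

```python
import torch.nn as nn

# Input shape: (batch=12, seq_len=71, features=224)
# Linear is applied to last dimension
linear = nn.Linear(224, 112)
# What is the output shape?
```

Input: (12, 71, 224) -> Output: (12, 71, 112)

Answer: (12, 71, 112)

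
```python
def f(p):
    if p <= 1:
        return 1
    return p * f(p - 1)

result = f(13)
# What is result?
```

f(13) = 13 * 12 * 11 * 10 * 9 * 8 * 7 * 6 * 5 * 4 * 3 * 2 * 1 = 6227020800

Answer: 6227020800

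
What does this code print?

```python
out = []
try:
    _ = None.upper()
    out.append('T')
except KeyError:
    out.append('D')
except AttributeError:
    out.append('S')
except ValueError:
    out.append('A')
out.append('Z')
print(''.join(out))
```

Execution trace: 'S' (except AttributeError) → 'Z' (after the try/except). Output: SZ

Answer: SZ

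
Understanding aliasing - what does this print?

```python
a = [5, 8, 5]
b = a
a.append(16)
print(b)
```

Key concept: basic list aliasing.
Step by step:
`a = [5, 8, 5]` → a = [5, 8, 5]
`b = a` → b = [5, 8, 5] (same object as a)
`a.append(16)` → a = [5, 8, 5, 16] (same object as b); b = [5, 8, 5, 16] (same object as a)
`print(b)` → prints [5, 8, 5, 16]

Answer: [5, 8, 5, 16]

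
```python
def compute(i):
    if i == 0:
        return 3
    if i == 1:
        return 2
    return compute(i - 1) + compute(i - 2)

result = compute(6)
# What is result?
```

Build up from base cases: compute(0)=3, compute(1)=2, compute(2)=5, compute(3)=7, compute(4)=12, compute(5)=19, compute(6)=31

Answer: 31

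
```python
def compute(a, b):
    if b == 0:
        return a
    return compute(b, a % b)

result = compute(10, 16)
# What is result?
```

compute(10, 16) -> compute(16, 10) -> compute(10, 6) -> compute(6, 4) -> compute(4, 2) -> compute(2, 0) -> 2

Answer: 2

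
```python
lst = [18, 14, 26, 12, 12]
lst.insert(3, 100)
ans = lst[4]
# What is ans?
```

Trace:
`lst = [18, 14, 26, 12, 12]` → lst = [18, 14, 26, 12, 12]
`lst.insert(3, 100)` → lst = [18, 14, 26, 100, 12, 12]
`ans = lst[4]` → ans = 12
So ans = 12

Answer: 12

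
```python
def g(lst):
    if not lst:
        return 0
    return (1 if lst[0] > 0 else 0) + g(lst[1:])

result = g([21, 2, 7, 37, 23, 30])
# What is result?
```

Count of positive elements in [21, 2, 7, 37, 23, 30] = 6

Answer: 6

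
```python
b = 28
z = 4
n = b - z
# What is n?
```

Trace:
`b = 28` → b = 28
`z = 4` → z = 4
`n = b - z` → n = 24
So n = 24

Answer: 24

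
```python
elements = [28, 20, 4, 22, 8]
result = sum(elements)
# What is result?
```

Trace:
`elements = [28, 20, 4, 22, 8]` → elements = [28, 20, 4, 22, 8]
`result = sum(elements)` → result = 82
So result = 82

Answer: 82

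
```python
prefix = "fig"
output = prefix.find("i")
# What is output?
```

Trace:
`prefix = "fig"` → prefix = 'fig'
`output = prefix.find("i")` → output = 1
So output = 1

Answer: 1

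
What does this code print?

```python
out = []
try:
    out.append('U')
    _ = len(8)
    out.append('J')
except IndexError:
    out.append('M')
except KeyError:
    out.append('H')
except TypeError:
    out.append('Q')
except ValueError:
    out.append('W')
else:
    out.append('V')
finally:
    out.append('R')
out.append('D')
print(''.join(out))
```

Execution trace: 'U' (try body) → 'Q' (except TypeError) → 'R' (finally) → 'D' (after the try/except). Output: UQRD

Answer: UQRD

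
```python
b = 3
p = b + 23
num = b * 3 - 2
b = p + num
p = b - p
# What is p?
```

Trace:
`b = 3` → b = 3
`p = b + 23` → p = 26
`num = b * 3 - 2` → num = 7
`b = p + num` → b = 33
`p = b - p` → p = 7
So p = 7

Answer: 7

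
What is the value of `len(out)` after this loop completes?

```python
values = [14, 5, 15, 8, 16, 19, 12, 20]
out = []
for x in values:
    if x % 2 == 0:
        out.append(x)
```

Count even numbers in [14, 5, 15, 8, 16, 19, 12, 20]
`out` takes the values: [] → [14] → [14, 8] → [14, 8, 16] → [14, 8, 16, 12] → [14, 8, 16, 12, 20]
So `len(out)` = 5

Answer: 5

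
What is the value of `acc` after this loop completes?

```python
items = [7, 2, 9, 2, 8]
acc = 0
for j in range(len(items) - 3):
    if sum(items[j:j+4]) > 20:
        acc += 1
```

Count windows with sum > 20
`acc` takes the values: 0 → 1

Answer: 1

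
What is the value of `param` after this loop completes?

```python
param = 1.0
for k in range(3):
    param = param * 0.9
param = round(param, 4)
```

Exponential decay: 1.0 * 0.9^3
`param` takes the values: 1.0 → 0.9 → 0.81 → 0.729

Answer: 0.729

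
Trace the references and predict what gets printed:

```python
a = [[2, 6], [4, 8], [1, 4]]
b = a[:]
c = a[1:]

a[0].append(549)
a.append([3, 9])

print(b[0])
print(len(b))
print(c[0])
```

Key concept: slice with nested mutation.
Step by step:
`a = [[2, 6], [4, 8], [1, 4]]` → a = [[2, 6], [4, 8], [1, 4]]
`b = a[:]` → b = [[2, 6], [4, 8], [1, 4]]
`c = a[1:]` → c = [[4, 8], [1, 4]]
`a[0].append(549)` → a = [[2, 6, 549], [4, 8], [1, 4]]; b = [[2, 6, 549], [4, 8], [1, 4]]
`a.append([3, 9])` → a = [[2, 6, 549], [4, 8], [1, 4], [3, 9]]
`print(b[0])` → prints [2, 6, 549]
`print(len(b))` → prints 3
`print(c[0])` → prints [4, 8]

Answer:
[2, 6, 549]
3
[4, 8]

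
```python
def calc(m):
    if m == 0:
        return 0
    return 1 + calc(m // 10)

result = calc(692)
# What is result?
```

Count of digits of 692: 3

Answer: 3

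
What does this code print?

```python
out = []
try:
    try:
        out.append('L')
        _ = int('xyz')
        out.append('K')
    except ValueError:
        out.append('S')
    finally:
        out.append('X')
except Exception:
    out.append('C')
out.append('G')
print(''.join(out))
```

Execution trace: 'L' (inner try body) → 'S' (inner except ValueError) → 'X' (inner finally) → 'G' (after the try/except). Output: LSXG

Answer: LSXG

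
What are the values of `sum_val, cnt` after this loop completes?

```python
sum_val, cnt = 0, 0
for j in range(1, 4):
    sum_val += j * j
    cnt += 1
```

Sum of squares and count
`sum_val, cnt` takes the values: (0, 0) → (1, 0) → (1, 1) → (5, 1) → (5, 2) → (14, 2) → (14, 3)

Answer: 14, 3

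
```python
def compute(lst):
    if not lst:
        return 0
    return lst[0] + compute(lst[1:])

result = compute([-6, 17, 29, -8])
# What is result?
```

(-6) + 17 + 29 + (-8) + 0 = 32

Answer: 32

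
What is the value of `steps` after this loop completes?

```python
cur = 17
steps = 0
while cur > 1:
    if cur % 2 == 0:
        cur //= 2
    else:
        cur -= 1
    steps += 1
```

Steps to reduce 17 to 1
`steps` takes the values: 0 → 1 → 2 → 3 → 4 → 5

Answer: 5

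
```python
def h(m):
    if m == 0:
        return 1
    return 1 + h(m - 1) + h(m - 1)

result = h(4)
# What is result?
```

h(m) = 1 + 2·h(m-1), h(0)=1. Closed form: (1+1)·2^4 - 1 = 31.

Answer: 31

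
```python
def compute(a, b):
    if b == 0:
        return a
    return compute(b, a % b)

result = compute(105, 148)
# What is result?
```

compute(105, 148) -> compute(148, 105) -> compute(105, 43) -> compute(43, 19) -> compute(19, 5) -> compute(5, 4) -> compute(4, 1) -> compute(1, 0) -> 1

Answer: 1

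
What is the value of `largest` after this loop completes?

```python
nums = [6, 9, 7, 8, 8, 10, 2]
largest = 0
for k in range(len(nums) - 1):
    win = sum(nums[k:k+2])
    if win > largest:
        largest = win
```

Max sum of 2-element window in [6, 9, 7, 8, 8, 10, 2]
`largest` takes the values: 0 → 15 → 16 → 18

Answer: 18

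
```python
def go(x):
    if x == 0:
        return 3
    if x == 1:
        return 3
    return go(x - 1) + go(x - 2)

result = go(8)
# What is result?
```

Build up from base cases: go(0)=3, go(1)=3, go(2)=6, go(3)=9, go(4)=15, go(5)=24, go(6)=39, ..., go(8)=102

Answer: 102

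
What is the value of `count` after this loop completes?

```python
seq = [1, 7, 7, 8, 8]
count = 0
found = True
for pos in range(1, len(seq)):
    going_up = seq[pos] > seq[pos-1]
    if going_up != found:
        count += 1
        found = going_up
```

Count direction changes in [1, 7, 7, 8, 8]
`count` takes the values: 0 → 1 → 2 → 3

Answer: 3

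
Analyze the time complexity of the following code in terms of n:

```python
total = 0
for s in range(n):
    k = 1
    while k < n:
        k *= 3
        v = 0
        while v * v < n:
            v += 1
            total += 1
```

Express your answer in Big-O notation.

Each loop level contributes: n × log n × √n. Multiplying the contributions gives O(n√n log n).

Answer: O(n√n log n)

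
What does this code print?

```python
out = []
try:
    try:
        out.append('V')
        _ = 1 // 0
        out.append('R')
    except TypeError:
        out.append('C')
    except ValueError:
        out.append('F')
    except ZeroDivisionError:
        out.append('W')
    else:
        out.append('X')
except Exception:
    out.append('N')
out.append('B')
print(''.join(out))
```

Execution trace: 'V' (inner try body) → 'W' (inner except ZeroDivisionError) → 'B' (after the try/except). Output: VWB

Answer: VWB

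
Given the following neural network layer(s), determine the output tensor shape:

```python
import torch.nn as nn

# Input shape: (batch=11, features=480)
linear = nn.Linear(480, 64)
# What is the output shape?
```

Input: (11, 480) -> Output: (11, 64)

Answer: (11, 64)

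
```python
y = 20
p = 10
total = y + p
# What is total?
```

Trace:
`y = 20` → y = 20
`p = 10` → p = 10
`total = y + p` → total = 30
So total = 30

Answer: 30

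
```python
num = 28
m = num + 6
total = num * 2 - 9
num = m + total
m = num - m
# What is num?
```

Trace:
`num = 28` → num = 28
`m = num + 6` → m = 34
`total = num * 2 - 9` → total = 47
`num = m + total` → num = 81
`m = num - m` → m = 47
So num = 81

Answer: 81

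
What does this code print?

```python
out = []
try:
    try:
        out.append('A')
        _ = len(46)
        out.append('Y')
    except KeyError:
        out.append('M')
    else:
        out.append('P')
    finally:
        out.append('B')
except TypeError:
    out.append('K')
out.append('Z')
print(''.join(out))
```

Execution trace: 'A' (inner try body) → 'B' (inner finally) → 'K' (outer except TypeError) → 'Z' (after the try/except). Output: ABKZ

Answer: ABKZ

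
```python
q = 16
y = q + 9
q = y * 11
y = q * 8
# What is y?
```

Trace:
`q = 16` → q = 16
`y = q + 9` → y = 25
`q = y * 11` → q = 275
`y = q * 8` → y = 2200
So y = 2200

Answer: 2200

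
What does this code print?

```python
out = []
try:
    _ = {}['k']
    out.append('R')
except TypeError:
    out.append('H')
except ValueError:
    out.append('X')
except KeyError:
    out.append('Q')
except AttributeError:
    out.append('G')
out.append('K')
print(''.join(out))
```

Execution trace: 'Q' (except KeyError) → 'K' (after the try/except). Output: QK

Answer: QK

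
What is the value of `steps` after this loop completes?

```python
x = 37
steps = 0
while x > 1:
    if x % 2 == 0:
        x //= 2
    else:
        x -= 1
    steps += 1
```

Steps to reduce 37 to 1
`steps` takes the values: 0 → 1 → 2 → 3 → 4 → 5 → 6 → 7

Answer: 7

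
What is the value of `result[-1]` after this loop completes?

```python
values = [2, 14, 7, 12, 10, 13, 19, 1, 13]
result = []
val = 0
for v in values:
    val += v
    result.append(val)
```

Cumulative sum ends at 91
`result` takes the values: [] → [2] → [2, 16] → [2, 16, 23] → [2, 16, 23, 35] → [2, 16, 23, 35, 45] → [2, 16, 23, 35, 45, 58] → [2, 16, 23, 35, 45, 58, 77] → [2, 16, 23, 35, 45, 58, 77, 78] → [2, 16, 23, 35, 45, 58, 77, 78, 91]
So `result[-1]` = 91

Answer: 91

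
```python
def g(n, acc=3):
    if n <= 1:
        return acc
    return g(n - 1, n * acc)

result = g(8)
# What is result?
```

Accumulator trace (n, acc): (8, 3) -> (7, 24) -> (6, 168) -> (5, 1008) -> (4, 5040) -> (3, 20160) -> (2, 60480) -> (1, 120960) -> return 120960

Answer: 120960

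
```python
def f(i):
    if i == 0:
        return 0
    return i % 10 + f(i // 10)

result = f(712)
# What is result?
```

Sum of digits of 712: 2 + 1 + 7 = 10

Answer: 10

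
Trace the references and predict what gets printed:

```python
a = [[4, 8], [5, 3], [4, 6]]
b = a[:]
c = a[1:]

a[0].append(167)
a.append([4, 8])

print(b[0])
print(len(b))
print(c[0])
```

Key concept: slice with nested mutation.
Step by step:
`a = [[4, 8], [5, 3], [4, 6]]` → a = [[4, 8], [5, 3], [4, 6]]
`b = a[:]` → b = [[4, 8], [5, 3], [4, 6]]
`c = a[1:]` → c = [[5, 3], [4, 6]]
`a[0].append(167)` → a = [[4, 8, 167], [5, 3], [4, 6]]; b = [[4, 8, 167], [5, 3], [4, 6]]
`a.append([4, 8])` → a = [[4, 8, 167], [5, 3], [4, 6], [4, 8]]
`print(b[0])` → prints [4, 8, 167]
`print(len(b))` → prints 3
`print(c[0])` → prints [5, 3]

Answer:
[4, 8, 167]
3
[5, 3]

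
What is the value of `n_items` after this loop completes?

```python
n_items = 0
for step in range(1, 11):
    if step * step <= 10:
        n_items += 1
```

Count numbers where step² ≤ 10
`n_items` takes the values: 0 → 1 → 2 → 3

Answer: 3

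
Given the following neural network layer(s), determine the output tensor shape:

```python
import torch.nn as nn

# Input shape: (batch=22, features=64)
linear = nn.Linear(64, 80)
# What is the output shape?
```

Input: (22, 64) -> Output: (22, 80)

Answer: (22, 80)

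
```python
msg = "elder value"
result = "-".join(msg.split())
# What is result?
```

Trace:
`msg = "elder value"` → msg = 'elder value'
`result = "-".join(msg.split())` → result = 'elder-value'
So result = 'elder-value'

Answer: 'elder-value'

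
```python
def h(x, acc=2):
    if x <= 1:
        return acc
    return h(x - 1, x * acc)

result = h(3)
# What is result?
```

Accumulator trace (n, acc): (3, 2) -> (2, 6) -> (1, 12) -> return 12

Answer: 12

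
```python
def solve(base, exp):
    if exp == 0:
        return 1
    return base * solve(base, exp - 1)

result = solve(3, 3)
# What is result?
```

solve(3, 3) = 3 * 3 * 3 = 27

Answer: 27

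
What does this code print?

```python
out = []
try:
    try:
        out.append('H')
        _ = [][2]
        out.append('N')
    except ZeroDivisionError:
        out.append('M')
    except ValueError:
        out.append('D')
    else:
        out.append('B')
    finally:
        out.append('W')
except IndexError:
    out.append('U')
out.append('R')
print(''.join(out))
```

Execution trace: 'H' (try body) → 'W' (finally) → 'U' (outer except IndexError) → 'R' (after the try/except). Output: HWUR

Answer: HWUR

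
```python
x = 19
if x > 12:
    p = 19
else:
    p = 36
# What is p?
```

Trace:
`x = 19` → x = 19
`if x > 12: ...` → x > 12 is True → p = 19
So p = 19

Answer: 19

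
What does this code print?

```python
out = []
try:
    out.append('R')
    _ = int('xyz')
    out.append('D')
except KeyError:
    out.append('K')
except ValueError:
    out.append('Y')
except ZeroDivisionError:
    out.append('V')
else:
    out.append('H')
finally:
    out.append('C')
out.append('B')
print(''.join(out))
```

Execution trace: 'R' (try body) → 'Y' (except ValueError) → 'C' (finally) → 'B' (after the try/except). Output: RYCB

Answer: RYCB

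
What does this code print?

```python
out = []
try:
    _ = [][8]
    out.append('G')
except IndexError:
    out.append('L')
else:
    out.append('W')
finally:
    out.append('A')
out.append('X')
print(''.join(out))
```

Execution trace: 'L' (except IndexError) → 'A' (finally) → 'X' (after the try/except). Output: LAX

Answer: LAX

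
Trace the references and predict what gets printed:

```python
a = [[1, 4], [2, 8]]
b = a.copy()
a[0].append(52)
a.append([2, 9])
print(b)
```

Key concept: shallow copy with nested lists.
Step by step:
`a = [[1, 4], [2, 8]]` → a = [[1, 4], [2, 8]]
`b = a.copy()` → b = [[1, 4], [2, 8]]
`a[0].append(52)` → a = [[1, 4, 52], [2, 8]]; b = [[1, 4, 52], [2, 8]]
`a.append([2, 9])` → a = [[1, 4, 52], [2, 8], [2, 9]]
`print(b)` → prints [[1, 4, 52], [2, 8]]

Answer: [[1, 4, 52], [2, 8]]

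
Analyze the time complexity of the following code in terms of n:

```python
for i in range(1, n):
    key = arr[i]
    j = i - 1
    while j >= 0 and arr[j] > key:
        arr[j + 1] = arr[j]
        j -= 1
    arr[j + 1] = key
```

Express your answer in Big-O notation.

This is Insertion sort. Time complexity: O(n²).

Answer: O(n²)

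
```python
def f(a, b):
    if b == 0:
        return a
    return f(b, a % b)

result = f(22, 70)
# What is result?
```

f(22, 70) -> f(70, 22) -> f(22, 4) -> f(4, 2) -> f(2, 0) -> 2

Answer: 2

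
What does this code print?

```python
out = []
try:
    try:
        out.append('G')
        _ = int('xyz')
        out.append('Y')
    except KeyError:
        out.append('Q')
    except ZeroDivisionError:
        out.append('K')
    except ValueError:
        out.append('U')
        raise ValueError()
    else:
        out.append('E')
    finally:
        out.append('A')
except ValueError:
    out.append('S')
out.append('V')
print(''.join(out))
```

Execution trace: 'G' (inner try body) → 'U' (inner except ValueError) → 'A' (inner finally) → 'S' (outer except ValueError) → 'V' (after the try/except). Output: GUASV

Answer: GUASV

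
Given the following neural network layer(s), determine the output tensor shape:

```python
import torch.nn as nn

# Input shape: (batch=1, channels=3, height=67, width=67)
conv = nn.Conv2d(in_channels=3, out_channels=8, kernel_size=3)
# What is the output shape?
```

Input: (1, 3, 67, 67) -> Output: (1, 8, 65, 65)

Answer: (1, 8, 65, 65)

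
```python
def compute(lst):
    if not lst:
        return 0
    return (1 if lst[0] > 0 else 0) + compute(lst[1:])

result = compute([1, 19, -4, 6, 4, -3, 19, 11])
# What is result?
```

Count of positive elements in [1, 19, -4, 6, 4, -3, 19, 11] = 6

Answer: 6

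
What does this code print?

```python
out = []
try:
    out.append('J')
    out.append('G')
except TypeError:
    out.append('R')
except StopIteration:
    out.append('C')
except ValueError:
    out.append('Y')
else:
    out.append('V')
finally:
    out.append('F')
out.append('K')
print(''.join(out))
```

Execution trace: 'J' (try body) → 'G' (try body, no exception) → 'V' (else) → 'F' (finally) → 'K' (after the try/except). Output: JGVFK

Answer: JGVFK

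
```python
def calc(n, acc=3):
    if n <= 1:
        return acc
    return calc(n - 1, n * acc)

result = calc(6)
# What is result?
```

Accumulator trace (n, acc): (6, 3) -> (5, 18) -> (4, 90) -> (3, 360) -> (2, 1080) -> (1, 2160) -> return 2160

Answer: 2160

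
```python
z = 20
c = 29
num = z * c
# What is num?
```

Trace:
`z = 20` → z = 20
`c = 29` → c = 29
`num = z * c` → num = 580
So num = 580

Answer: 580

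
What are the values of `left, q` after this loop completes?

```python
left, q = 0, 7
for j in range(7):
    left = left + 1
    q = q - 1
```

left goes 0→7, q goes 7→0
`left, q` takes the values: (0, 7) → (1, 7) → (1, 6) → (2, 6) → (2, 5) → (3, 5) → (3, 4) → (4, 4) → (4, 3) → (5, 3) → (5, 2) → (6, 2) → (6, 1) → (7, 1) → (7, 0)

Answer: 7, 0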